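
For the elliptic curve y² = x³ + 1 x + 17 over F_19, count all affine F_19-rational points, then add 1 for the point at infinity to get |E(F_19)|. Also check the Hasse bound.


Affine points = {(0, 6), (0, 13), (1, 0), (3, 3), (3, 16), (4, 3), (4, 16), (6, 7), (6, 12), (7, 5), (7, 14), (8, 9), (8, 10), (10, 1), (10, 18), (12, 3), (12, 16), (13, 2), (13, 17), (14, 1), (14, 18), (15, 5), (15, 14), (16, 5), (16, 14), (17, 8), (17, 11)}; affine count = 27; |E(F_19)| = 28.

Discriminant check: Δ ∝ 4a³ + 27b² = 4·1³ + 27·17² = 4·1 + 27·289 ≡ 17 (mod 19). Nonzero ⇒ E is nonsingular.
For each x ∈ F_19, compute rhs = x³ + 1·x + 17 mod 19, then count y ∈ F_19 with y² ≡ rhs.
  x = 0: rhs = 17, matching y values: 6, 13 (2 points).
  x = 1: rhs = 0, matching y values: 0 (1 points).
  x = 2: rhs = 8, matching y values: none (0 points).
  x = 3: rhs = 9, matching y values: 3, 16 (2 points).
  x = 4: rhs = 9, matching y values: 3, 16 (2 points).
  x = 5: rhs = 14, matching y values: none (0 points).
  x = 6: rhs = 11, matching y values: 7, 12 (2 points).
  x = 7: rhs = 6, matching y values: 5, 14 (2 points).
  x = 8: rhs = 5, matching y values: 9, 10 (2 points).
  x = 9: rhs = 14, matching y values: none (0 points).
  x = 10: rhs = 1, matching y values: 1, 18 (2 points).
  x = 11: rhs = 10, matching y values: none (0 points).
  x = 12: rhs = 9, matching y values: 3, 16 (2 points).
  x = 13: rhs = 4, matching y values: 2, 17 (2 points).
  x = 14: rhs = 1, matching y values: 1, 18 (2 points).
  x = 15: rhs = 6, matching y values: 5, 14 (2 points).
  x = 16: rhs = 6, matching y values: 5, 14 (2 points).
  x = 17: rhs = 7, matching y values: 8, 11 (2 points).
  x = 18: rhs = 15, matching y values: none (0 points).
Total affine count: 27.
Full point count |E(F_19)| = 27 + 1 = 28.
Hasse bound: |28 − (19+1)| = |8| = 8 ≤ 2√19 ≈ 8.7178 ✓.


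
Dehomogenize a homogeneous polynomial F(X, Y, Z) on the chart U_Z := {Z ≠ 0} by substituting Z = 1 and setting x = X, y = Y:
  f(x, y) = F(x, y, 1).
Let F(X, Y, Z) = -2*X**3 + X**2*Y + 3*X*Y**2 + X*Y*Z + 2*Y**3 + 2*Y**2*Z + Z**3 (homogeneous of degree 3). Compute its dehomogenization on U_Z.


f(x, y) = -2*x**3 + x**2*y + 3*x*y**2 + x*y + 2*y**3 + 2*y**2 + 1

On U_Z we set Z = 1. Each monomial c·X^i·Y^j·Z^k in F becomes c·x^i·y^j·1^k = c·x^i·y^j.
Substituting Z = 1: F(X, Y, 1) = -2*x**3 + x**2*y + 3*x*y**2 + x*y + 2*y**3 + 2*y**2 + 1.
Note: deg(f) ≤ deg(F) = 3; strict inequality happens when F is divisible by Z (lost terms).


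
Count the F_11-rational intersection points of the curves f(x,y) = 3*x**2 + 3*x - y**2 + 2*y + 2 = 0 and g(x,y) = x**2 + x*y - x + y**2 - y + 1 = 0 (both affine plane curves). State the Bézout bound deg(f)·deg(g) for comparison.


Common zeros: {(5, 5), (9, 4)}; count = 2; Bézout bound = 4.

deg(f) = 2, deg(g) = 2, so Bézout bound = 4.
Scan x ∈ F_11. For each x, list the y ∈ F_11 with f(x, y) ≡ 0 and those with g(x, y) ≡ 0 (mod 11); the common zeros in that column are the intersection.
  x = 0: f ≡ 0 at y ∈ {6, 7}; g ≡ 0 at y ∈ ∅; common: ∅.
  x = 1: f ≡ 0 at y ∈ {4, 9}; g ≡ 0 at y ∈ ∅; common: ∅.
  x = 2: f ≡ 0 at y ∈ ∅; g ≡ 0 at y ∈ {5}; common: ∅.
  x = 3: f ≡ 0 at y ∈ ∅; g ≡ 0 at y ∈ {3, 6}; common: ∅.
  x = 4: f ≡ 0 at y ∈ ∅; g ≡ 0 at y ∈ {9, 10}; common: ∅.
  x = 5: f ≡ 0 at y ∈ {5, 8}; g ≡ 0 at y ∈ {2, 5}; common: {5}.
  x = 6: f ≡ 0 at y ∈ ∅; g ≡ 0 at y ∈ {3}; common: ∅.
  x = 7: f ≡ 0 at y ∈ ∅; g ≡ 0 at y ∈ ∅; common: ∅.
  x = 8: f ≡ 0 at y ∈ ∅; g ≡ 0 at y ∈ ∅; common: ∅.
  x = 9: f ≡ 0 at y ∈ {4, 9}; g ≡ 0 at y ∈ {4, 10}; common: {4}.
  x = 10: f ≡ 0 at y ∈ {6, 7}; g ≡ 0 at y ∈ {4, 9}; common: ∅.
Collecting: common zeros = {(5, 5), (9, 4)}, so the count is 2.
Comparison with the Bézout bound: 2 ≤ 4 = deg(f)·deg(g), as expected for curves with no common component (the affine F_11-count falls short of the bound because intersections may lie at infinity, over extension fields, or carry multiplicity).


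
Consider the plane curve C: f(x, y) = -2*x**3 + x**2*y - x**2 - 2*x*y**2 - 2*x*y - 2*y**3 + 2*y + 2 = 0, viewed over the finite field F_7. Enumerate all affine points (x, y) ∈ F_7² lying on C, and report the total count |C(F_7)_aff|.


Affine F_7-points: {(0, 5), (1, 3), (3, 2), (3, 3), (3, 6), (4, 3), (5, 0)}; count = 7.

For each of the 49 pairs (x, y) ∈ F_7², evaluate f(x, y) mod 7. Record the zeros.
  x = 0: [0↦2, 1↦2, 2↦4, 3↦3, 4↦1, 5↦0, 6↦2]  zeros at y ∈ {5}
  x = 1: [0↦6, 1↦3, 2↦5, 3↦0, 4↦4, 5↦5, 6↦5]  zeros at y ∈ {3}
  x = 2: [0↦3, 1↦6, 2↦3, 3↦3, 4↦1, 5↦6, 6↦6]  zeros at y ∈ ∅
  x = 3: [0↦2, 1↦6, 2↦0, 3↦0, 4↦1, 5↦5, 6↦0]  zeros at y ∈ {2, 3, 6}
  x = 4: [0↦5, 1↦5, 2↦5, 3↦0, 4↦6, 5↦4, 6↦3]  zeros at y ∈ {3}
  x = 5: [0↦0, 1↦5, 2↦6, 3↦5, 4↦4, 5↦5, 6↦3]  zeros at y ∈ {0}
  x = 6: [0↦3, 1↦1, 2↦5, 3↦3, 4↦4, 5↦3, 6↦2]  zeros at y ∈ ∅
Collecting zeros: affine points = {(0, 5), (1, 3), (3, 2), (3, 3), (3, 6), (4, 3), (5, 0)}.
Total count |C(F_7)_aff| = 7.


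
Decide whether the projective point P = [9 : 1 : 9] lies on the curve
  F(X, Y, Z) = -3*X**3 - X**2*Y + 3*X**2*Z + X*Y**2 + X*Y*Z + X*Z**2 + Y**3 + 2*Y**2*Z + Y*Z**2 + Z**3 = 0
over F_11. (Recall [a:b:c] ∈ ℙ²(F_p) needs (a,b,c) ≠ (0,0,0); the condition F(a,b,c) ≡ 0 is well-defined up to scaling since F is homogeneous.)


F(9,1,9) ≡ 5 (mod 11); P is NOT on the curve.

Evaluate F(9, 1, 9) term-by-term (mod 11).
  -3*X**3 ↦ -3·729·1·1 = -2187
  -X**2*Y ↦ -1·81·1·1 = -81
  3*X**2*Z ↦ 3·81·1·9 = 2187
  X*Y**2 ↦ 1·9·1·1 = 9
  X*Y*Z ↦ 1·9·1·9 = 81
  X*Z**2 ↦ 1·9·1·81 = 729
  Y**3 ↦ 1·1·1·1 = 1
  2*Y**2*Z ↦ 2·1·1·9 = 18
  Y*Z**2 ↦ 1·1·1·81 = 81
  Z**3 ↦ 1·1·1·729 = 729
Sum: F(9, 1, 9) = (-2187) + (-81) + (2187) + (9) + (81) + (729) + (1) + (18) + (81) + (729) = 1567.
Reducing mod 11: 1567 ≡ 5 (mod 11).
Since F(a, b, c) ≡ 5 ≠ 0 (mod 11), P does NOT lie on the curve.


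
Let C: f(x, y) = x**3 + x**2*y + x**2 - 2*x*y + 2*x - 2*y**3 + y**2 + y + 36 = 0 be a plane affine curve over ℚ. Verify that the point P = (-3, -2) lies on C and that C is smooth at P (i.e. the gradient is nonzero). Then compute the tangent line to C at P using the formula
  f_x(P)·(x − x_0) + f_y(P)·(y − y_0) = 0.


Tangent line at P: 39*x - 12*y + 93 = 0.

Step 1: f(-3, -2) = 0, so P lies on C.
Step 2: partial derivatives
  f_x(x, y) = 3*x**2 + 2*x*y + 2*x - 2*y + 2, f_y(x, y) = x**2 - 2*x - 6*y**2 + 2*y + 1.
  f_x(P) = 39, f_y(P) = -12 (gradient nonzero, so P is smooth).
Step 3: tangent line at P: 39·(x − -3) + -12·(y − -2) = 0.
Expanding: 39*x - 12*y + 93 = 0.


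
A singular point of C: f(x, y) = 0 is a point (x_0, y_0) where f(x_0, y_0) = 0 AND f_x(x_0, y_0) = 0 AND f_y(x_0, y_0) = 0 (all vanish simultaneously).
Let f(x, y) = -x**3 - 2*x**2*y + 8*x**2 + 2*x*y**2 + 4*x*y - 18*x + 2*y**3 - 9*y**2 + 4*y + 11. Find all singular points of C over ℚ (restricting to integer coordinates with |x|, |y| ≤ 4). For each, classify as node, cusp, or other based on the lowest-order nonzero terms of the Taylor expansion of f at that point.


Singular points: {(2, 1)}; classification: cusp.

Compute partial derivatives:
  f_x = -3*x**2 - 4*x*y + 16*x + 2*y**2 + 4*y - 18.
  f_y = -2*x**2 + 4*x*y + 4*x + 6*y**2 - 18*y + 4.
Scan x_0 ∈ {−4, ..., 4}. For each x_0, f_y(x_0, y) is a polynomial in y; find its integer roots y ∈ {−4, ..., 4}, then test f_x and f at those candidates.
  x = -4: f_y(-4, y) = 6*y**2 - 34*y - 44; no integer root y with |y| ≤ 4.
  x = -3: f_y(-3, y) = 6*y**2 - 30*y - 26; no integer root y with |y| ≤ 4.
  x = -2: f_y(-2, y) = 6*y**2 - 26*y - 12; no integer root y with |y| ≤ 4.
  x = -1: f_y(-1, y) = 6*y**2 - 22*y - 2; no integer root y with |y| ≤ 4.
  x = 0: f_y(0, y) = 6*y**2 - 18*y + 4; no integer root y with |y| ≤ 4.
  x = 1: f_y(1, y) = 6*y**2 - 14*y + 6; no integer root y with |y| ≤ 4.
  x = 2: f_y(2, y) = 6*y**2 - 10*y + 4; vanishes at y ∈ {1}. (2, 1): f_x = 0, f = 0 — SINGULAR.
  x = 3: f_y(3, y) = 6*y**2 - 6*y - 2; no integer root y with |y| ≤ 4.
  x = 4: f_y(4, y) = 6*y**2 - 2*y - 12; no integer root y with |y| ≤ 4.
Only singular point on the grid: (2, 1).
Classify: substitute x = 2 + u, y = 1 + v and expand: f = -u**3 - 2*u**2*v + 2*u*v**2 + 2*v**3 + v**2.
No constant or linear terms (consistent with a singular point). Quadratic part: v**2. Cubic part: -u**3 - 2*u**2*v + 2*u*v**2 + 2*v**3.
The quadratic part v**2 is a perfect square, so there is a single (double) tangent line v = 0, i.e. y = 1. Restricting the cubic part to that line (v = 0) leaves -u**3 ≠ 0, so f is not divisible by v and the branch is v² ≈ u**3 to lowest order — this is a cusp.
Classification: cusp.


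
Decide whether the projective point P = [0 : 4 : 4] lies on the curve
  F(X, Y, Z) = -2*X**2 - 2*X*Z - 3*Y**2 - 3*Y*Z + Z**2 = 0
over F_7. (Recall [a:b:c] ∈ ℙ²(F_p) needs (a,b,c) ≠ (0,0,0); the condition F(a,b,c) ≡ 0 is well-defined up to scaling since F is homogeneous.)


F(0,4,4) ≡ 4 (mod 7); P is NOT on the curve.

Evaluate F(0, 4, 4) term-by-term (mod 7).
  -2*X**2 ↦ -2·0·1·1 = 0
  -2*X*Z ↦ -2·0·1·4 = 0
  -3*Y**2 ↦ -3·1·16·1 = -48
  -3*Y*Z ↦ -3·1·4·4 = -48
  Z**2 ↦ 1·1·1·16 = 16
Sum: F(0, 4, 4) = (0) + (0) + (-48) + (-48) + (16) = -80.
Reducing mod 7: -80 ≡ 4 (mod 7).
Since F(a, b, c) ≡ 4 ≠ 0 (mod 7), P does NOT lie on the curve.


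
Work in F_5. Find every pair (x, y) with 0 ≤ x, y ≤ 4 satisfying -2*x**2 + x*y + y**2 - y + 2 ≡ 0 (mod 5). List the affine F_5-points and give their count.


Affine F_5-points: {(1, 0), (2, 2), (4, 0), (4, 2)}; count = 4.

For each of the 25 pairs (x, y) ∈ F_5², evaluate f(x, y) mod 5. Record the zeros.
  x = 0: [0↦2, 1↦2, 2↦4, 3↦3, 4↦4]  zeros at y ∈ ∅
  x = 1: [0↦0, 1↦1, 2↦4, 3↦4, 4↦1]  zeros at y ∈ {0}
  x = 2: [0↦4, 1↦1, 2↦0, 3↦1, 4↦4]  zeros at y ∈ {2}
  x = 3: [0↦4, 1↦2, 2↦2, 3↦4, 4↦3]  zeros at y ∈ ∅
  x = 4: [0↦0, 1↦4, 2↦0, 3↦3, 4↦3]  zeros at y ∈ {0, 2}
Collecting zeros: affine points = {(1, 0), (2, 2), (4, 0), (4, 2)}.
Total count |C(F_5)_aff| = 4.


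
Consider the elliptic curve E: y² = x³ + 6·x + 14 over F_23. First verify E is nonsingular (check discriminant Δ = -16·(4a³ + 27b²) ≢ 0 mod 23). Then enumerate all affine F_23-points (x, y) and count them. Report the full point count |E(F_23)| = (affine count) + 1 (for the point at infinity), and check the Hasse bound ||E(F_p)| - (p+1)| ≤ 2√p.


Affine points = {(3, 6), (3, 17), (5, 10), (5, 13), (6, 6), (6, 17), (7, 10), (7, 13), (10, 4), (10, 19), (11, 10), (11, 13), (13, 9), (13, 14), (14, 6), (14, 17), (15, 11), (15, 12), (19, 8), (19, 15)}; affine count = 20; |E(F_23)| = 21.

Discriminant check: Δ ∝ 4a³ + 27b² = 4·6³ + 27·14² = 4·216 + 27·196 ≡ 15 (mod 23). Nonzero ⇒ E is nonsingular.
For each x ∈ F_23, compute rhs = x³ + 6·x + 14 mod 23, then count y ∈ F_23 with y² ≡ rhs.
  x = 0: rhs = 14, matching y values: none (0 points).
  x = 1: rhs = 21, matching y values: none (0 points).
  x = 2: rhs = 11, matching y values: none (0 points).
  x = 3: rhs = 13, matching y values: 6, 17 (2 points).
  x = 4: rhs = 10, matching y values: none (0 points).
  x = 5: rhs = 8, matching y values: 10, 13 (2 points).
  x = 6: rhs = 13, matching y values: 6, 17 (2 points).
  x = 7: rhs = 8, matching y values: 10, 13 (2 points).
  x = 8: rhs = 22, matching y values: none (0 points).
  x = 9: rhs = 15, matching y values: none (0 points).
  x = 10: rhs = 16, matching y values: 4, 19 (2 points).
  x = 11: rhs = 8, matching y values: 10, 13 (2 points).
  x = 12: rhs = 20, matching y values: none (0 points).
  x = 13: rhs = 12, matching y values: 9, 14 (2 points).
  x = 14: rhs = 13, matching y values: 6, 17 (2 points).
  x = 15: rhs = 6, matching y values: 11, 12 (2 points).
  x = 16: rhs = 20, matching y values: none (0 points).
  x = 17: rhs = 15, matching y values: none (0 points).
  x = 18: rhs = 20, matching y values: none (0 points).
  x = 19: rhs = 18, matching y values: 8, 15 (2 points).
  x = 20: rhs = 15, matching y values: none (0 points).
  x = 21: rhs = 17, matching y values: none (0 points).
  x = 22: rhs = 7, matching y values: none (0 points).
Total affine count: 20.
Full point count |E(F_23)| = 20 + 1 = 21.
Hasse bound: |21 − (23+1)| = |-3| = 3 ≤ 2√23 ≈ 9.5917 ✓.


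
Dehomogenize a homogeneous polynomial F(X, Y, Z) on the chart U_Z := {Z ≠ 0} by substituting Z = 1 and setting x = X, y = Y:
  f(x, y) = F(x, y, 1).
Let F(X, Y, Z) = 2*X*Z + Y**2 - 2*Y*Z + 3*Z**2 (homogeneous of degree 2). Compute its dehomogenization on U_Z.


f(x, y) = 2*x + y**2 - 2*y + 3

On U_Z we set Z = 1. Each monomial c·X^i·Y^j·Z^k in F becomes c·x^i·y^j·1^k = c·x^i·y^j.
Substituting Z = 1: F(X, Y, 1) = 2*x + y**2 - 2*y + 3.
Note: deg(f) ≤ deg(F) = 2; strict inequality happens when F is divisible by Z (lost terms).


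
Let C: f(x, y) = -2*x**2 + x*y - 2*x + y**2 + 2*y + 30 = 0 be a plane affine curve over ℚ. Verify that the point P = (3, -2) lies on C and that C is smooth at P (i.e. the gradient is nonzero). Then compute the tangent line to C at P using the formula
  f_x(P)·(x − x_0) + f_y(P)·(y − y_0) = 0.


Tangent line at P: -16*x + y + 50 = 0.

Step 1: f(3, -2) = 0, so P lies on C.
Step 2: partial derivatives
  f_x(x, y) = -4*x + y - 2, f_y(x, y) = x + 2*y + 2.
  f_x(P) = -16, f_y(P) = 1 (gradient nonzero, so P is smooth).
Step 3: tangent line at P: -16·(x − 3) + 1·(y − -2) = 0.
Expanding: -16*x + y + 50 = 0.


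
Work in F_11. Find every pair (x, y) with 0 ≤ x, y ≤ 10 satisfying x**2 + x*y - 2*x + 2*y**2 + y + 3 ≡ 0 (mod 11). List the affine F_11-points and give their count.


Affine F_11-points: {(3, 2), (3, 7), (4, 0), (4, 3), (6, 3), (6, 10), (8, 2), (8, 10), (9, 0), (9, 6)}; count = 10.

For each of the 121 pairs (x, y) ∈ F_11², evaluate f(x, y) mod 11. Record the zeros.
  x = 0: [0↦3, 1↦6, 2↦2, 3↦2, 4↦6, 5↦3, 6↦4, 7↦9, 8↦7, 9↦9, 10↦4]  zeros at y ∈ ∅
  x = 1: [0↦2, 1↦6, 2↦3, 3↦4, 4↦9, 5↦7, 6↦9, 7↦4, 8↦3, 9↦6, 10↦2]  zeros at y ∈ ∅
  x = 2: [0↦3, 1↦8, 2↦6, 3↦8, 4↦3, 5↦2, 6↦5, 7↦1, 8↦1, 9↦5, 10↦2]  zeros at y ∈ ∅
  x = 3: [0↦6, 1↦1, 2↦0, 3↦3, 4↦10, 5↦10, 6↦3, 7↦0, 8↦1, 9↦6, 10↦4]  zeros at y ∈ {2, 7}
  x = 4: [0↦0, 1↦7, 2↦7, 3↦0, 4↦8, 5↦9, 6↦3, 7↦1, 8↦3, 9↦9, 10↦8]  zeros at y ∈ {0, 3}
  x = 5: [0↦7, 1↦4, 2↦5, 3↦10, 4↦8, 5↦10, 6↦5, 7↦4, 8↦7, 9↦3, 10↦3]  zeros at y ∈ ∅
  x = 6: [0↦5, 1↦3, 2↦5, 3↦0, 4↦10, 5↦2, 6↦9, 7↦9, 8↦2, 9↦10, 10↦0]  zeros at y ∈ {3, 10}
  x = 7: [0↦5, 1↦4, 2↦7, 3↦3, 4↦3, 5↦7, 6↦4, 7↦5, 8↦10, 9↦8, 10↦10]  zeros at y ∈ ∅
  x = 8: [0↦7, 1↦7, 2↦0, 3↦8, 4↦9, 5↦3, 6↦1, 7↦3, 8↦9, 9↦8, 10↦0]  zeros at y ∈ {2, 10}
  x = 9: [0↦0, 1↦1, 2↦6, 3↦4, 4↦6, 5↦1, 6↦0, 7↦3, 8↦10, 9↦10, 10↦3]  zeros at y ∈ {0, 6}
  x = 10: [0↦6, 1↦8, 2↦3, 3↦2, 4↦5, 5↦1, 6↦1, 7↦5, 8↦2, 9↦3, 10↦8]  zeros at y ∈ ∅
Collecting zeros: affine points = {(3, 2), (3, 7), (4, 0), (4, 3), (6, 3), (6, 10), (8, 2), (8, 10), (9, 0), (9, 6)}.
Total count |C(F_11)_aff| = 10.


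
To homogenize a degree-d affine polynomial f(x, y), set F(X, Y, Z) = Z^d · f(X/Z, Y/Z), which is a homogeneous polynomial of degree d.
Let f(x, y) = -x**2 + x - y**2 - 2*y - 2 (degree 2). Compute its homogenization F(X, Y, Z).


F(X, Y, Z) = -X**2 + X*Z - Y**2 - 2*Y*Z - 2*Z**2

deg(f) = 2.
Substitute x = X/Z, y = Y/Z into f, then multiply by Z^2.
  monomial -1·x^2·y^0 ↦ -1·X^2·Y^0·Z^0.
  monomial 1·x^1·y^0 ↦ 1·X^1·Y^0·Z^1.
  monomial -1·x^0·y^2 ↦ -1·X^0·Y^2·Z^0.
  monomial -2·x^0·y^1 ↦ -2·X^0·Y^1·Z^1.
  monomial -2·x^0·y^0 ↦ -2·X^0·Y^0·Z^2.
Collecting: F(X, Y, Z) = -X**2 + X*Z - Y**2 - 2*Y*Z - 2*Z**2.


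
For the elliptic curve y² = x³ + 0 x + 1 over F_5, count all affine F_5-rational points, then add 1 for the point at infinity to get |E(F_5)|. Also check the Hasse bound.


Affine points = {(0, 1), (0, 4), (2, 2), (2, 3), (4, 0)}; affine count = 5; |E(F_5)| = 6.

Discriminant check: Δ ∝ 4a³ + 27b² = 4·0³ + 27·1² = 4·0 + 27·1 ≡ 2 (mod 5). Nonzero ⇒ E is nonsingular.
For each x ∈ F_5, compute rhs = x³ + 0·x + 1 mod 5, then count y ∈ F_5 with y² ≡ rhs.
  x = 0: rhs = 1, matching y values: 1, 4 (2 points).
  x = 1: rhs = 2, matching y values: none (0 points).
  x = 2: rhs = 4, matching y values: 2, 3 (2 points).
  x = 3: rhs = 3, matching y values: none (0 points).
  x = 4: rhs = 0, matching y values: 0 (1 points).
Total affine count: 5.
Full point count |E(F_5)| = 5 + 1 = 6.
Hasse bound: |6 − (5+1)| = |0| = 0 ≤ 2√5 ≈ 4.4721 ✓.


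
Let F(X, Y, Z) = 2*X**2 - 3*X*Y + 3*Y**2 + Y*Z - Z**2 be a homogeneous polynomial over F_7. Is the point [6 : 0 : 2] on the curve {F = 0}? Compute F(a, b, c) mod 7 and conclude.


F(6,0,2) ≡ 5 (mod 7); P is NOT on the curve.

Evaluate F(6, 0, 2) term-by-term (mod 7).
  2*X**2 ↦ 2·36·1·1 = 72
  -3*X*Y ↦ -3·6·0·1 = 0
  3*Y**2 ↦ 3·1·0·1 = 0
  Y*Z ↦ 1·1·0·2 = 0
  -Z**2 ↦ -1·1·1·4 = -4
Sum: F(6, 0, 2) = (72) + (0) + (0) + (0) + (-4) = 68.
Reducing mod 7: 68 ≡ 5 (mod 7).
Since F(a, b, c) ≡ 5 ≠ 0 (mod 7), P does NOT lie on the curve.


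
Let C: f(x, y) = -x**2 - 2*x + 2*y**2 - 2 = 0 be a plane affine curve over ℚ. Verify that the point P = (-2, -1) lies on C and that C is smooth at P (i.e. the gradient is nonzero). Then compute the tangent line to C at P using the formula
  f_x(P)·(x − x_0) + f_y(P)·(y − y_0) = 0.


Tangent line at P: 2*x - 4*y = 0.

Step 1: f(-2, -1) = 0, so P lies on C.
Step 2: partial derivatives
  f_x(x, y) = -2*x - 2, f_y(x, y) = 4*y.
  f_x(P) = 2, f_y(P) = -4 (gradient nonzero, so P is smooth).
Step 3: tangent line at P: 2·(x − -2) + -4·(y − -1) = 0.
Expanding: 2*x - 4*y = 0.


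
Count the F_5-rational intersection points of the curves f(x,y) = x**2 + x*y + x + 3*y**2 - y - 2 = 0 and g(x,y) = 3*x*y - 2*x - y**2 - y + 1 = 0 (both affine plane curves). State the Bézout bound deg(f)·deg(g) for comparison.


Common zeros: {(3, 0)}; count = 1; Bézout bound = 4.

deg(f) = 2, deg(g) = 2, so Bézout bound = 4.
Scan x ∈ F_5. For each x, list the y ∈ F_5 with f(x, y) ≡ 0 and those with g(x, y) ≡ 0 (mod 5); the common zeros in that column are the intersection.
  x = 0: f ≡ 0 at y ∈ {1}; g ≡ 0 at y ∈ {2}; common: ∅.
  x = 1: f ≡ 0 at y ∈ {0}; g ≡ 0 at y ∈ {1}; common: ∅.
  x = 2: f ≡ 0 at y ∈ ∅; g ≡ 0 at y ∈ ∅; common: ∅.
  x = 3: f ≡ 0 at y ∈ {0, 1}; g ≡ 0 at y ∈ {0, 3}; common: {0}.
  x = 4: f ≡ 0 at y ∈ ∅; g ≡ 0 at y ∈ ∅; common: ∅.
Collecting: common zeros = {(3, 0)}, so the count is 1.
Comparison with the Bézout bound: 1 ≤ 4 = deg(f)·deg(g), as expected for curves with no common component (the affine F_5-count falls short of the bound because intersections may lie at infinity, over extension fields, or carry multiplicity).


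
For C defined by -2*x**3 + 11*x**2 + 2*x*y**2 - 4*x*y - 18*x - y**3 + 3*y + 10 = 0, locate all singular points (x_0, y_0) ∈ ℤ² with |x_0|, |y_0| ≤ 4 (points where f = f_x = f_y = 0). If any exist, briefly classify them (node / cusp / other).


Singular points: {(2, 1)}; classification: node.

Compute partial derivatives:
  f_x = -6*x**2 + 22*x + 2*y**2 - 4*y - 18.
  f_y = 4*x*y - 4*x - 3*y**2 + 3.
Scan x_0 ∈ {−4, ..., 4}. For each x_0, f_y(x_0, y) is a polynomial in y; find its integer roots y ∈ {−4, ..., 4}, then test f_x and f at those candidates.
  x = -4: f_y(-4, y) = -3*y**2 - 16*y + 19; vanishes at y ∈ {1}. (-4, 1): f_x = -204 ≠ 0.
  x = -3: f_y(-3, y) = -3*y**2 - 12*y + 15; vanishes at y ∈ {1}. (-3, 1): f_x = -140 ≠ 0.
  x = -2: f_y(-2, y) = -3*y**2 - 8*y + 11; vanishes at y ∈ {1}. (-2, 1): f_x = -88 ≠ 0.
  x = -1: f_y(-1, y) = -3*y**2 - 4*y + 7; vanishes at y ∈ {1}. (-1, 1): f_x = -48 ≠ 0.
  x = 0: f_y(0, y) = 3 - 3*y**2; vanishes at y ∈ {-1, 1}. (0, -1): f_x = -12 ≠ 0; (0, 1): f_x = -20 ≠ 0.
  x = 1: f_y(1, y) = -3*y**2 + 4*y - 1; vanishes at y ∈ {1}. (1, 1): f_x = -4 ≠ 0.
  x = 2: f_y(2, y) = -3*y**2 + 8*y - 5; vanishes at y ∈ {1}. (2, 1): f_x = 0, f = 0 — SINGULAR.
  x = 3: f_y(3, y) = -3*y**2 + 12*y - 9; vanishes at y ∈ {1, 3}. (3, 1): f_x = -8 ≠ 0; (3, 3): f_x = 0 but f = 1 ≠ 0.
  x = 4: f_y(4, y) = -3*y**2 + 16*y - 13; vanishes at y ∈ {1}. (4, 1): f_x = -28 ≠ 0.
Only singular point on the grid: (2, 1).
Classify: substitute x = 2 + u, y = 1 + v and expand: f = -2*u**3 - u**2 + 2*u*v**2 - v**3 + v**2.
No constant or linear terms (consistent with a singular point). Quadratic part: -u**2 + v**2. Cubic part: -2*u**3 + 2*u*v**2 - v**3.
The quadratic part v**2 - u**2 = (v − u)(v + u) splits into two distinct linear factors, so there are two distinct tangent lines y − 1 = ±(x − 2) — this is a node (ordinary double point).
Classification: node.


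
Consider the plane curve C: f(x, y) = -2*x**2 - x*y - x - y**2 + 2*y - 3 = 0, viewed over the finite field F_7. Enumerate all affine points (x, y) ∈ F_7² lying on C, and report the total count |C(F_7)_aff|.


Affine F_7-points: {(2, 1), (2, 6), (4, 1), (4, 4), (5, 5), (5, 6), (6, 5)}; count = 7.

For each of the 49 pairs (x, y) ∈ F_7², evaluate f(x, y) mod 7. Record the zeros.
  x = 0: [0↦4, 1↦5, 2↦4, 3↦1, 4↦3, 5↦3, 6↦1]  zeros at y ∈ ∅
  x = 1: [0↦1, 1↦1, 2↦6, 3↦2, 4↦3, 5↦2, 6↦6]  zeros at y ∈ ∅
  x = 2: [0↦1, 1↦0, 2↦4, 3↦6, 4↦6, 5↦4, 6↦0]  zeros at y ∈ {1, 6}
  x = 3: [0↦4, 1↦2, 2↦5, 3↦6, 4↦5, 5↦2, 6↦4]  zeros at y ∈ ∅
  x = 4: [0↦3, 1↦0, 2↦2, 3↦2, 4↦0, 5↦3, 6↦4]  zeros at y ∈ {1, 4}
  x = 5: [0↦5, 1↦1, 2↦2, 3↦1, 4↦5, 5↦0, 6↦0]  zeros at y ∈ {5, 6}
  x = 6: [0↦3, 1↦5, 2↦5, 3↦3, 4↦6, 5↦0, 6↦6]  zeros at y ∈ {5}
Collecting zeros: affine points = {(2, 1), (2, 6), (4, 1), (4, 4), (5, 5), (5, 6), (6, 5)}.
Total count |C(F_7)_aff| = 7.


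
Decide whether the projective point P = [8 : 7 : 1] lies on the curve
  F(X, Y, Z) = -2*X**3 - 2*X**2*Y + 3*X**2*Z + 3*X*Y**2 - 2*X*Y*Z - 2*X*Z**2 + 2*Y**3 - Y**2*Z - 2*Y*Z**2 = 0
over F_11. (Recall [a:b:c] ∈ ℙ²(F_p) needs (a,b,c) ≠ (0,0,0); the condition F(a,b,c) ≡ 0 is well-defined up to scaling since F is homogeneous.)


F(8,7,1) ≡ 9 (mod 11); P is NOT on the curve.

Evaluate F(8, 7, 1) term-by-term (mod 11).
  -2*X**3 ↦ -2·512·1·1 = -1024
  -2*X**2*Y ↦ -2·64·7·1 = -896
  3*X**2*Z ↦ 3·64·1·1 = 192
  3*X*Y**2 ↦ 3·8·49·1 = 1176
  -2*X*Y*Z ↦ -2·8·7·1 = -112
  -2*X*Z**2 ↦ -2·8·1·1 = -16
  2*Y**3 ↦ 2·1·343·1 = 686
  -Y**2*Z ↦ -1·1·49·1 = -49
  -2*Y*Z**2 ↦ -2·1·7·1 = -14
Sum: F(8, 7, 1) = (-1024) + (-896) + (192) + (1176) + (-112) + (-16) + (686) + (-49) + (-14) = -57.
Reducing mod 11: -57 ≡ 9 (mod 11).
Since F(a, b, c) ≡ 9 ≠ 0 (mod 11), P does NOT lie on the curve.


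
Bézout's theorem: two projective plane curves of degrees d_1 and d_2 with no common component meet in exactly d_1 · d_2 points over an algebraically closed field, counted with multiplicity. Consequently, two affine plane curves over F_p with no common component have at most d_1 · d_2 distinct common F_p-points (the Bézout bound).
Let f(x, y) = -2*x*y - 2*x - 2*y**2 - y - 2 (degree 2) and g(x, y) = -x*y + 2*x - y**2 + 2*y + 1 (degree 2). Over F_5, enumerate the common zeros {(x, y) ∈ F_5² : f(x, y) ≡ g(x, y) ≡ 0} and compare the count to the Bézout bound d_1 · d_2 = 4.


Common zeros: ∅; count = 0; Bézout bound = 4.

deg(f) = 2, deg(g) = 2, so Bézout bound = 4.
Scan x ∈ F_5. For each x, list the y ∈ F_5 with f(x, y) ≡ 0 and those with g(x, y) ≡ 0 (mod 5); the common zeros in that column are the intersection.
  x = 0: f ≡ 0 at y ∈ {1}; g ≡ 0 at y ∈ ∅; common: ∅.
  x = 1: f ≡ 0 at y ∈ ∅; g ≡ 0 at y ∈ ∅; common: ∅.
  x = 2: f ≡ 0 at y ∈ ∅; g ≡ 0 at y ∈ {0}; common: ∅.
  x = 3: f ≡ 0 at y ∈ {2}; g ≡ 0 at y ∈ {1, 3}; common: ∅.
  x = 4: f ≡ 0 at y ∈ {0, 3}; g ≡ 0 at y ∈ {4}; common: ∅.
Collecting: common zeros = ∅, so the count is 0.
Comparison with the Bézout bound: 0 ≤ 4 = deg(f)·deg(g), as expected for curves with no common component (the affine F_5-count falls short of the bound because intersections may lie at infinity, over extension fields, or carry multiplicity).


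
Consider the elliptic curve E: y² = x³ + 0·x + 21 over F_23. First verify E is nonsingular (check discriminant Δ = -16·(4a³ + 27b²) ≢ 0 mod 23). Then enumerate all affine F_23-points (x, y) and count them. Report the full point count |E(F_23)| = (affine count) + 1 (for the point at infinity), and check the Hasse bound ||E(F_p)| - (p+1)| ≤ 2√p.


Affine points = {(2, 11), (2, 12), (3, 5), (3, 18), (4, 4), (4, 19), (5, 10), (5, 13), (8, 2), (8, 21), (10, 3), (10, 20), (11, 8), (11, 15), (12, 1), (12, 22), (16, 0), (17, 9), (17, 14), (19, 7), (19, 16), (21, 6), (21, 17)}; affine count = 23; |E(F_23)| = 24.

Discriminant check: Δ ∝ 4a³ + 27b² = 4·0³ + 27·21² = 4·0 + 27·441 ≡ 16 (mod 23). Nonzero ⇒ E is nonsingular.
For each x ∈ F_23, compute rhs = x³ + 0·x + 21 mod 23, then count y ∈ F_23 with y² ≡ rhs.
  x = 0: rhs = 21, matching y values: none (0 points).
  x = 1: rhs = 22, matching y values: none (0 points).
  x = 2: rhs = 6, matching y values: 11, 12 (2 points).
  x = 3: rhs = 2, matching y values: 5, 18 (2 points).
  x = 4: rhs = 16, matching y values: 4, 19 (2 points).
  x = 5: rhs = 8, matching y values: 10, 13 (2 points).
  x = 6: rhs = 7, matching y values: none (0 points).
  x = 7: rhs = 19, matching y values: none (0 points).
  x = 8: rhs = 4, matching y values: 2, 21 (2 points).
  x = 9: rhs = 14, matching y values: none (0 points).
  x = 10: rhs = 9, matching y values: 3, 20 (2 points).
  x = 11: rhs = 18, matching y values: 8, 15 (2 points).
  x = 12: rhs = 1, matching y values: 1, 22 (2 points).
  x = 13: rhs = 10, matching y values: none (0 points).
  x = 14: rhs = 5, matching y values: none (0 points).
  x = 15: rhs = 15, matching y values: none (0 points).
  x = 16: rhs = 0, matching y values: 0 (1 points).
  x = 17: rhs = 12, matching y values: 9, 14 (2 points).
  x = 18: rhs = 11, matching y values: none (0 points).
  x = 19: rhs = 3, matching y values: 7, 16 (2 points).
  x = 20: rhs = 17, matching y values: none (0 points).
  x = 21: rhs = 13, matching y values: 6, 17 (2 points).
  x = 22: rhs = 20, matching y values: none (0 points).
Total affine count: 23.
Full point count |E(F_23)| = 23 + 1 = 24.
Hasse bound: |24 − (23+1)| = |0| = 0 ≤ 2√23 ≈ 9.5917 ✓.


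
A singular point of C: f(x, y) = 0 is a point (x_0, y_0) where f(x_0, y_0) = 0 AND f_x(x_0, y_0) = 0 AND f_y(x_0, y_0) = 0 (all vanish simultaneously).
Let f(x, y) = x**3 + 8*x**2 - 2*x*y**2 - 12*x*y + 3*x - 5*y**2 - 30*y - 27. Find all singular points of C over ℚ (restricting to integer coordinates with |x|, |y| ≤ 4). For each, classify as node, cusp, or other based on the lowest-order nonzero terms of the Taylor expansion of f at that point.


Singular points: {(-3, -3)}; classification: node.

Compute partial derivatives:
  f_x = 3*x**2 + 16*x - 2*y**2 - 12*y + 3.
  f_y = -4*x*y - 12*x - 10*y - 30.
Scan x_0 ∈ {−4, ..., 4}. For each x_0, f_y(x_0, y) is a polynomial in y; find its integer roots y ∈ {−4, ..., 4}, then test f_x and f at those candidates.
  x = -4: f_y(-4, y) = 6*y + 18; vanishes at y ∈ {-3}. (-4, -3): f_x = 5 ≠ 0.
  x = -3: f_y(-3, y) = 2*y + 6; vanishes at y ∈ {-3}. (-3, -3): f_x = 0, f = 0 — SINGULAR.
  x = -2: f_y(-2, y) = -2*y - 6; vanishes at y ∈ {-3}. (-2, -3): f_x = 1 ≠ 0.
  x = -1: f_y(-1, y) = -6*y - 18; vanishes at y ∈ {-3}. (-1, -3): f_x = 8 ≠ 0.
  x = 0: f_y(0, y) = -10*y - 30; vanishes at y ∈ {-3}. (0, -3): f_x = 21 ≠ 0.
  x = 1: f_y(1, y) = -14*y - 42; vanishes at y ∈ {-3}. (1, -3): f_x = 40 ≠ 0.
  x = 2: f_y(2, y) = -18*y - 54; vanishes at y ∈ {-3}. (2, -3): f_x = 65 ≠ 0.
  x = 3: f_y(3, y) = -22*y - 66; vanishes at y ∈ {-3}. (3, -3): f_x = 96 ≠ 0.
  x = 4: f_y(4, y) = -26*y - 78; vanishes at y ∈ {-3}. (4, -3): f_x = 133 ≠ 0.
Only singular point on the grid: (-3, -3).
Classify: substitute x = -3 + u, y = -3 + v and expand: f = u**3 - u**2 - 2*u*v**2 + v**2.
No constant or linear terms (consistent with a singular point). Quadratic part: -u**2 + v**2. Cubic part: u**3 - 2*u*v**2.
The quadratic part v**2 - u**2 = (v − u)(v + u) splits into two distinct linear factors, so there are two distinct tangent lines y − -3 = ±(x − -3) — this is a node (ordinary double point).
Classification: node.


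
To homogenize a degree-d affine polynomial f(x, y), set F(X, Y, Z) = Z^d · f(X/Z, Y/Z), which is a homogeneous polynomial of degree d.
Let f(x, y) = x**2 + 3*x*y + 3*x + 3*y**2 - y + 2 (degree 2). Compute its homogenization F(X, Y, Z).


F(X, Y, Z) = X**2 + 3*X*Y + 3*X*Z + 3*Y**2 - Y*Z + 2*Z**2

deg(f) = 2.
Substitute x = X/Z, y = Y/Z into f, then multiply by Z^2.
  monomial 1·x^2·y^0 ↦ 1·X^2·Y^0·Z^0.
  monomial 3·x^1·y^1 ↦ 3·X^1·Y^1·Z^0.
  monomial 3·x^1·y^0 ↦ 3·X^1·Y^0·Z^1.
  monomial 3·x^0·y^2 ↦ 3·X^0·Y^2·Z^0.
  monomial -1·x^0·y^1 ↦ -1·X^0·Y^1·Z^1.
  monomial 2·x^0·y^0 ↦ 2·X^0·Y^0·Z^2.
Collecting: F(X, Y, Z) = X**2 + 3*X*Y + 3*X*Z + 3*Y**2 - Y*Z + 2*Z**2.


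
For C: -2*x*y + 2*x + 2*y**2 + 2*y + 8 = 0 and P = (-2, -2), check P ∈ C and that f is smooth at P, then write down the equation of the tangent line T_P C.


Tangent line at P: 6*x - 2*y + 8 = 0.

Step 1: f(-2, -2) = 0, so P lies on C.
Step 2: partial derivatives
  f_x(x, y) = 2 - 2*y, f_y(x, y) = -2*x + 4*y + 2.
  f_x(P) = 6, f_y(P) = -2 (gradient nonzero, so P is smooth).
Step 3: tangent line at P: 6·(x − -2) + -2·(y − -2) = 0.
Expanding: 6*x - 2*y + 8 = 0.


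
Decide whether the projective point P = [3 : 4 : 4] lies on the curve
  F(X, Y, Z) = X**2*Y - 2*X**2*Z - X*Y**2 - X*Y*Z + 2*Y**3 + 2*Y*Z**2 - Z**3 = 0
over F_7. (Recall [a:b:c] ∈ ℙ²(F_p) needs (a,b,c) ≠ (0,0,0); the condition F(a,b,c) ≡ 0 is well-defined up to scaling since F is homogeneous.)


F(3,4,4) ≡ 4 (mod 7); P is NOT on the curve.

Evaluate F(3, 4, 4) term-by-term (mod 7).
  X**2*Y ↦ 1·9·4·1 = 36
  -2*X**2*Z ↦ -2·9·1·4 = -72
  -X*Y**2 ↦ -1·3·16·1 = -48
  -X*Y*Z ↦ -1·3·4·4 = -48
  2*Y**3 ↦ 2·1·64·1 = 128
  2*Y*Z**2 ↦ 2·1·4·16 = 128
  -Z**3 ↦ -1·1·1·64 = -64
Sum: F(3, 4, 4) = (36) + (-72) + (-48) + (-48) + (128) + (128) + (-64) = 60.
Reducing mod 7: 60 ≡ 4 (mod 7).
Since F(a, b, c) ≡ 4 ≠ 0 (mod 7), P does NOT lie on the curve.


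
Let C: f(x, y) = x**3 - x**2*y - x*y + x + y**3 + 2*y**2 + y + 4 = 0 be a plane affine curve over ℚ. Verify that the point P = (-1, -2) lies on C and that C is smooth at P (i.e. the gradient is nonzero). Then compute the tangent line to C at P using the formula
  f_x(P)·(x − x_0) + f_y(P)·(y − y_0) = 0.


Tangent line at P: 2*x + 5*y + 12 = 0.

Step 1: f(-1, -2) = 0, so P lies on C.
Step 2: partial derivatives
  f_x(x, y) = 3*x**2 - 2*x*y - y + 1, f_y(x, y) = -x**2 - x + 3*y**2 + 4*y + 1.
  f_x(P) = 2, f_y(P) = 5 (gradient nonzero, so P is smooth).
Step 3: tangent line at P: 2·(x − -1) + 5·(y − -2) = 0.
Expanding: 2*x + 5*y + 12 = 0.


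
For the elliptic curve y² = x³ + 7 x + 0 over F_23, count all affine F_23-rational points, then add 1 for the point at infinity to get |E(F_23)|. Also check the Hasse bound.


Affine points = {(0, 0), (1, 10), (1, 13), (3, 5), (3, 18), (4, 0), (7, 1), (7, 22), (8, 4), (8, 19), (10, 9), (10, 14), (12, 8), (12, 15), (14, 6), (14, 17), (17, 8), (17, 15), (18, 1), (18, 22), (19, 0), (21, 1), (21, 22)}; affine count = 23; |E(F_23)| = 24.

Discriminant check: Δ ∝ 4a³ + 27b² = 4·7³ + 27·0² = 4·343 + 27·0 ≡ 15 (mod 23). Nonzero ⇒ E is nonsingular.
For each x ∈ F_23, compute rhs = x³ + 7·x + 0 mod 23, then count y ∈ F_23 with y² ≡ rhs.
  x = 0: rhs = 0, matching y values: 0 (1 points).
  x = 1: rhs = 8, matching y values: 10, 13 (2 points).
  x = 2: rhs = 22, matching y values: none (0 points).
  x = 3: rhs = 2, matching y values: 5, 18 (2 points).
  x = 4: rhs = 0, matching y values: 0 (1 points).
  x = 5: rhs = 22, matching y values: none (0 points).
  x = 6: rhs = 5, matching y values: none (0 points).
  x = 7: rhs = 1, matching y values: 1, 22 (2 points).
  x = 8: rhs = 16, matching y values: 4, 19 (2 points).
  x = 9: rhs = 10, matching y values: none (0 points).
  x = 10: rhs = 12, matching y values: 9, 14 (2 points).
  x = 11: rhs = 5, matching y values: none (0 points).
  x = 12: rhs = 18, matching y values: 8, 15 (2 points).
  x = 13: rhs = 11, matching y values: none (0 points).
  x = 14: rhs = 13, matching y values: 6, 17 (2 points).
  x = 15: rhs = 7, matching y values: none (0 points).
  x = 16: rhs = 22, matching y values: none (0 points).
  x = 17: rhs = 18, matching y values: 8, 15 (2 points).
  x = 18: rhs = 1, matching y values: 1, 22 (2 points).
  x = 19: rhs = 0, matching y values: 0 (1 points).
  x = 20: rhs = 21, matching y values: none (0 points).
  x = 21: rhs = 1, matching y values: 1, 22 (2 points).
  x = 22: rhs = 15, matching y values: none (0 points).
Total affine count: 23.
Full point count |E(F_23)| = 23 + 1 = 24.
Hasse bound: |24 − (23+1)| = |0| = 0 ≤ 2√23 ≈ 9.5917 ✓.


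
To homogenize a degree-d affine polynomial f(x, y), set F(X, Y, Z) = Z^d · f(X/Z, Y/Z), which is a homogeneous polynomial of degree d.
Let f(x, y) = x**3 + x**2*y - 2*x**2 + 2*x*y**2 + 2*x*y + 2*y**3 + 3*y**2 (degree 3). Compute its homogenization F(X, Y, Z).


F(X, Y, Z) = X**3 + X**2*Y - 2*X**2*Z + 2*X*Y**2 + 2*X*Y*Z + 2*Y**3 + 3*Y**2*Z

deg(f) = 3.
Substitute x = X/Z, y = Y/Z into f, then multiply by Z^3.
  monomial 1·x^3·y^0 ↦ 1·X^3·Y^0·Z^0.
  monomial 1·x^2·y^1 ↦ 1·X^2·Y^1·Z^0.
  monomial -2·x^2·y^0 ↦ -2·X^2·Y^0·Z^1.
  monomial 2·x^1·y^2 ↦ 2·X^1·Y^2·Z^0.
  monomial 2·x^1·y^1 ↦ 2·X^1·Y^1·Z^1.
  monomial 2·x^0·y^3 ↦ 2·X^0·Y^3·Z^0.
  monomial 3·x^0·y^2 ↦ 3·X^0·Y^2·Z^1.
Collecting: F(X, Y, Z) = X**3 + X**2*Y - 2*X**2*Z + 2*X*Y**2 + 2*X*Y*Z + 2*Y**3 + 3*Y**2*Z.


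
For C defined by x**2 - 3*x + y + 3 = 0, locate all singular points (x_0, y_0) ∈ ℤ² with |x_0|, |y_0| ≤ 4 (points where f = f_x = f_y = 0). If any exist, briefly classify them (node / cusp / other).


No singular points in the scanned grid; C is smooth there.

Compute partial derivatives:
  f_x = 2*x - 3.
  f_y = 1.
f_y = 1 is a nonzero constant, so f_y never vanishes: no point (x, y) can satisfy f = f_x = f_y = 0. In particular no (x, y) ∈ {−4, ..., 4}² is singular; the curve is smooth.


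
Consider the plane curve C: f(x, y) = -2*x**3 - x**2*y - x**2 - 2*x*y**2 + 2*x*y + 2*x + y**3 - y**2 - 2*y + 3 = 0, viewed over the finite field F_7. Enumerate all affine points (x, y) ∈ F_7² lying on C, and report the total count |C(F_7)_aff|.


Affine F_7-points: {(1, 4), (3, 2), (3, 3), (4, 0), (4, 3), (4, 6), (5, 3), (5, 5), (6, 6)}; count = 9.

For each of the 49 pairs (x, y) ∈ F_7², evaluate f(x, y) mod 7. Record the zeros.
  x = 0: [0↦3, 1↦1, 2↦3, 3↦1, 4↦1, 5↦2, 6↦3]  zeros at y ∈ ∅
  x = 1: [0↦2, 1↦6, 2↦3, 3↦6, 4↦0, 5↦5, 6↦6]  zeros at y ∈ {4}
  x = 2: [0↦1, 1↦2, 2↦6, 3↦5, 4↦5, 5↦5, 6↦4]  zeros at y ∈ ∅
  x = 3: [0↦2, 1↦5, 2↦0, 3↦0, 4↦4, 5↦4, 6↦6]  zeros at y ∈ {2, 3}
  x = 4: [0↦0, 1↦3, 2↦1, 3↦0, 4↦6, 5↦4, 6↦0]  zeros at y ∈ {0, 3, 6}
  x = 5: [0↦4, 1↦5, 2↦4, 3↦0, 4↦6, 5↦0, 6↦2]  zeros at y ∈ {3, 5}
  x = 6: [0↦2, 1↦6, 2↦4, 3↦2, 4↦6, 5↦1, 6↦0]  zeros at y ∈ {6}
Collecting zeros: affine points = {(1, 4), (3, 2), (3, 3), (4, 0), (4, 3), (4, 6), (5, 3), (5, 5), (6, 6)}.
Total count |C(F_7)_aff| = 9.


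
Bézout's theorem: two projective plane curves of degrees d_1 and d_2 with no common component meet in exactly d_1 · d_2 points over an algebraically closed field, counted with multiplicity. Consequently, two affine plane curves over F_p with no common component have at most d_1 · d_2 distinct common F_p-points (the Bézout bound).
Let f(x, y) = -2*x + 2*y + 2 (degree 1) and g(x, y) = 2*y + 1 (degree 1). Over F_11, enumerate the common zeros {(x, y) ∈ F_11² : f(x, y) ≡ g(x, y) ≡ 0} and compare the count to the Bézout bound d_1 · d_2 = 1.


Common zeros: {(6, 5)}; count = 1; Bézout bound = 1.

deg(f) = 1, deg(g) = 1, so Bézout bound = 1.
Scan x ∈ F_11. For each x, list the y ∈ F_11 with f(x, y) ≡ 0 and those with g(x, y) ≡ 0 (mod 11); the common zeros in that column are the intersection.
  x = 0: f ≡ 0 at y ∈ {10}; g ≡ 0 at y ∈ {5}; common: ∅.
  x = 1: f ≡ 0 at y ∈ {0}; g ≡ 0 at y ∈ {5}; common: ∅.
  x = 2: f ≡ 0 at y ∈ {1}; g ≡ 0 at y ∈ {5}; common: ∅.
  x = 3: f ≡ 0 at y ∈ {2}; g ≡ 0 at y ∈ {5}; common: ∅.
  x = 4: f ≡ 0 at y ∈ {3}; g ≡ 0 at y ∈ {5}; common: ∅.
  x = 5: f ≡ 0 at y ∈ {4}; g ≡ 0 at y ∈ {5}; common: ∅.
  x = 6: f ≡ 0 at y ∈ {5}; g ≡ 0 at y ∈ {5}; common: {5}.
  x = 7: f ≡ 0 at y ∈ {6}; g ≡ 0 at y ∈ {5}; common: ∅.
  x = 8: f ≡ 0 at y ∈ {7}; g ≡ 0 at y ∈ {5}; common: ∅.
  x = 9: f ≡ 0 at y ∈ {8}; g ≡ 0 at y ∈ {5}; common: ∅.
  x = 10: f ≡ 0 at y ∈ {9}; g ≡ 0 at y ∈ {5}; common: ∅.
Collecting: common zeros = {(6, 5)}, so the count is 1.
Comparison with the Bézout bound: 1 ≤ 1 = deg(f)·deg(g), as expected for curves with no common component (the bound is attained).


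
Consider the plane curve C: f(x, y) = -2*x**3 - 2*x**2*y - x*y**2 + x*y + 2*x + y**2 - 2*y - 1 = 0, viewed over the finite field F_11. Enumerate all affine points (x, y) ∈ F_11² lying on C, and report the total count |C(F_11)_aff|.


Affine F_11-points: {(1, 7), (2, 1), (2, 2), (4, 0), (4, 1), (5, 3), (5, 10), (9, 0), (9, 4), (10, 4)}; count = 10.

For each of the 121 pairs (x, y) ∈ F_11², evaluate f(x, y) mod 11. Record the zeros.
  x = 0: [0↦10, 1↦9, 2↦10, 3↦2, 4↦7, 5↦3, 6↦1, 7↦1, 8↦3, 9↦7, 10↦2]  zeros at y ∈ ∅
  x = 1: [0↦10, 1↦7, 2↦4, 3↦1, 4↦9, 5↦6, 6↦3, 7↦0, 8↦8, 9↦5, 10↦2]  zeros at y ∈ {7}
  x = 2: [0↦9, 1↦0, 2↦0, 3↦9, 4↦5, 5↦10, 6↦2, 7↦3, 8↦2, 9↦10, 10↦5]  zeros at y ∈ {1, 2}
  x = 3: [0↦6, 1↦9, 2↦8, 3↦3, 4↦5, 5↦3, 6↦8, 7↦9, 8↦6, 9↦10, 10↦10]  zeros at y ∈ ∅
  x = 4: [0↦0, 1↦0, 2↦5, 3↦4, 4↦8, 5↦6, 6↦9, 7↦6, 8↦8, 9↦4, 10↦5]  zeros at y ∈ {0, 1}
  x = 5: [0↦1, 1↦5, 2↦1, 3↦0, 4↦2, 5↦7, 6↦4, 7↦4, 8↦7, 9↦2, 10↦0]  zeros at y ∈ {3, 10}
  x = 6: [0↦8, 1↦1, 2↦6, 3↦1, 4↦8, 5↦5, 6↦3, 7↦2, 8↦2, 9↦3, 10↦5]  zeros at y ∈ ∅
  x = 7: [0↦9, 1↦9, 2↦8, 3↦6, 4↦3, 5↦10, 6↦5, 7↦10, 8↦3, 9↦6, 10↦8]  zeros at y ∈ ∅
  x = 8: [0↦3, 1↦6, 2↦6, 3↦3, 4↦8, 5↦10, 6↦9, 7↦5, 8↦9, 9↦10, 10↦8]  zeros at y ∈ ∅
  x = 9: [0↦0, 1↦2, 2↦10, 3↦2, 4↦0, 5↦4, 6↦3, 7↦8, 8↦8, 9↦3, 10↦4]  zeros at y ∈ {0, 4}
  x = 10: [0↦10, 1↦7, 2↦8, 3↦2, 4↦0, 5↦2, 6↦8, 7↦7, 8↦10, 9↦6, 10↦6]  zeros at y ∈ {4}
Collecting zeros: affine points = {(1, 7), (2, 1), (2, 2), (4, 0), (4, 1), (5, 3), (5, 10), (9, 0), (9, 4), (10, 4)}.
Total count |C(F_11)_aff| = 10.


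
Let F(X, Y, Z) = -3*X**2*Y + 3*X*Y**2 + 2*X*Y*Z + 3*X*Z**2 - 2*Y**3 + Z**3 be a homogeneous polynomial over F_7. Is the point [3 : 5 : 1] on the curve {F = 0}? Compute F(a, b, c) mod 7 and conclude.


F(3,5,1) ≡ 6 (mod 7); P is NOT on the curve.

Evaluate F(3, 5, 1) term-by-term (mod 7).
  -3*X**2*Y ↦ -3·9·5·1 = -135
  3*X*Y**2 ↦ 3·3·25·1 = 225
  2*X*Y*Z ↦ 2·3·5·1 = 30
  3*X*Z**2 ↦ 3·3·1·1 = 9
  -2*Y**3 ↦ -2·1·125·1 = -250
  Z**3 ↦ 1·1·1·1 = 1
Sum: F(3, 5, 1) = (-135) + (225) + (30) + (9) + (-250) + (1) = -120.
Reducing mod 7: -120 ≡ 6 (mod 7).
Since F(a, b, c) ≡ 6 ≠ 0 (mod 7), P does NOT lie on the curve.
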